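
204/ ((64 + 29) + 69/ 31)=527/ 246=2.14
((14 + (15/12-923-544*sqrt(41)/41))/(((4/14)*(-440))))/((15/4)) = 952*sqrt(41)/33825 + 25417/13200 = 2.11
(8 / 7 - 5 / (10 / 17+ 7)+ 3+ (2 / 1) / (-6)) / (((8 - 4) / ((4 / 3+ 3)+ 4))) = 71125 / 10836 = 6.56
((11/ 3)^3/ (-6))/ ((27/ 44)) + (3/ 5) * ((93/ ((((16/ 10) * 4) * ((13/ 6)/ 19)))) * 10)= 170853977/ 227448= 751.18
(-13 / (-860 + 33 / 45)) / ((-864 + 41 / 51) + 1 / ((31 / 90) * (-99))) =-3391245 / 193494217817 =-0.00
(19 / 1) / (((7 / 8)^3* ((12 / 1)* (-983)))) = -2432 / 1011507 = -0.00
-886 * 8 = -7088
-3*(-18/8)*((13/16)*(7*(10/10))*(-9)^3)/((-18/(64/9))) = 22113/2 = 11056.50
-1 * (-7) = 7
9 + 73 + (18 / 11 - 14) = 766 / 11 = 69.64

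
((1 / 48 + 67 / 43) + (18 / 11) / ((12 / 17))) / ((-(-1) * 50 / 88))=88481 / 12900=6.86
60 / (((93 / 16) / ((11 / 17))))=6.68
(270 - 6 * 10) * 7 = 1470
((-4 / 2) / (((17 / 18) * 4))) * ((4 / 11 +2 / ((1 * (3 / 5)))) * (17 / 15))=-122 / 55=-2.22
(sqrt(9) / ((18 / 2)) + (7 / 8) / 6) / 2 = 23 / 96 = 0.24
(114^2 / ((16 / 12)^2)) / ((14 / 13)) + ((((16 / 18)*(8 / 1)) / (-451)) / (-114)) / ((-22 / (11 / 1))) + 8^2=88777915375 / 12956328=6852.09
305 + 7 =312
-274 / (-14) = 137 / 7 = 19.57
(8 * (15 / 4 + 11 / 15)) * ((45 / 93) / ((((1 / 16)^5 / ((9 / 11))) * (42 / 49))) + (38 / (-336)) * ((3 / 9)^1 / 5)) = 111952368330749 / 6444900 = 17370691.30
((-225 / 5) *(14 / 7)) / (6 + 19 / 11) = -198 / 17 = -11.65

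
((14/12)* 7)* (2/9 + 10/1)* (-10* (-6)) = 45080/9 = 5008.89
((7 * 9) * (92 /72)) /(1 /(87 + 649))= 59248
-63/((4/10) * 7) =-45/2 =-22.50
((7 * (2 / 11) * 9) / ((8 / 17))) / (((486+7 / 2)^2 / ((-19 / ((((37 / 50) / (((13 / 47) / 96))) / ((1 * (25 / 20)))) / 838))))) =-4618375125 / 586688572448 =-0.01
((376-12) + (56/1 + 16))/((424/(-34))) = -1853/53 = -34.96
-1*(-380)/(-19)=-20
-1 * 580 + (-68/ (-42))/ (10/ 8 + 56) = -2789084/ 4809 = -579.97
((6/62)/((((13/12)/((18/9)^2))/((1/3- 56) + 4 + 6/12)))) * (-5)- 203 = -44969/403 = -111.59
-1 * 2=-2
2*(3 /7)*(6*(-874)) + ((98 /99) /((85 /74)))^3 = -18746251900761944 /4171194113625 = -4494.22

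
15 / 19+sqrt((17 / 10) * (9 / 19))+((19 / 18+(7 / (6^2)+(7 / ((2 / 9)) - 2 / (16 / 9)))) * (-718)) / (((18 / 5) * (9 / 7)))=-60390235 / 12312+3 * sqrt(3230) / 190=-4904.09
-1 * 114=-114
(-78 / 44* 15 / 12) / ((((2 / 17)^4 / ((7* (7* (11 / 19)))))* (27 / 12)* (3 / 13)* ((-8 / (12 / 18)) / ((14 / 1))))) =24207309035 / 32832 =737308.39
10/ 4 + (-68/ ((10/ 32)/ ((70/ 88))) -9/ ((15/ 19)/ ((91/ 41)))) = -883479/ 4510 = -195.89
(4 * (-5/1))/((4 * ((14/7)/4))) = -10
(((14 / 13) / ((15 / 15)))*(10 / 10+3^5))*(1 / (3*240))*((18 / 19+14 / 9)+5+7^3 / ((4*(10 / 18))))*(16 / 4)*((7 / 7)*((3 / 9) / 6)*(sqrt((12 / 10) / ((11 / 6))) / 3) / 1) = 236360299*sqrt(55) / 495173250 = 3.54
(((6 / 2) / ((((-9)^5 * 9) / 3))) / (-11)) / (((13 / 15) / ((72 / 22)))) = 20 / 3440151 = 0.00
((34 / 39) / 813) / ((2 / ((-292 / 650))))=-2482 / 10304775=-0.00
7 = 7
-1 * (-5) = 5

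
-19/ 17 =-1.12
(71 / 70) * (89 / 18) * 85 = 107423 / 252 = 426.28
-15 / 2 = -7.50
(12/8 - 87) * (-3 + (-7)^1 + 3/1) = 1197/2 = 598.50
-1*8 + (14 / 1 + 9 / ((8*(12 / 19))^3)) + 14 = 1972939 / 98304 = 20.07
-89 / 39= -2.28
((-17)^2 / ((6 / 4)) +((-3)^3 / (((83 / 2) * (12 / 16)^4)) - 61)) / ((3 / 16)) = 516368 / 747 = 691.26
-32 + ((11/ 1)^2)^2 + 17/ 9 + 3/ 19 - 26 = 2494043/ 171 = 14585.05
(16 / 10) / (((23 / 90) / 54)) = 7776 / 23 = 338.09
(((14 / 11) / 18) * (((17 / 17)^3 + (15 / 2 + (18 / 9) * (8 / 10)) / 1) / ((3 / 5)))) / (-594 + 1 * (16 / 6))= -707 / 351252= -0.00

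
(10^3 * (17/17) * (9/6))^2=2250000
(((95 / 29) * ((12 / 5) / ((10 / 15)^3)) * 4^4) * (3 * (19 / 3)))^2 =14008911151104 / 841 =16657444888.35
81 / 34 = 2.38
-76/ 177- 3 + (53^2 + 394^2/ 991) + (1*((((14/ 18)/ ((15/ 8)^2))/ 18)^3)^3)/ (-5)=192096870785965100915562742406058103573639317494/ 64849032837500557900188880753726959228515625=2962.22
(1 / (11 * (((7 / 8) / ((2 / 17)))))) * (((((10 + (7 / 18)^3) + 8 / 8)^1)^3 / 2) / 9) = 268273726087375 / 292108849978176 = 0.92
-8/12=-2/3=-0.67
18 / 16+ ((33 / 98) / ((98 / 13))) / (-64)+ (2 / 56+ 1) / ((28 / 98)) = 2919187 / 614656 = 4.75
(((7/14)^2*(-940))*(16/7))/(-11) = 3760/77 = 48.83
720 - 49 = 671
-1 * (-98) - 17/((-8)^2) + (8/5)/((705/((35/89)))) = 392473559/4015680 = 97.74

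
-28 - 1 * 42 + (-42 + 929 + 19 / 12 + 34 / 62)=304717 / 372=819.13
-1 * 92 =-92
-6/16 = -3/8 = -0.38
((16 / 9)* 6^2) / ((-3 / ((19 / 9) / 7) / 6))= -2432 / 63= -38.60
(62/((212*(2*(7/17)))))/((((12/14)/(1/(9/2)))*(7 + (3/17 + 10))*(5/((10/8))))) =8959/6685632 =0.00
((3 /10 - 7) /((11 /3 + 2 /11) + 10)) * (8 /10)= -0.39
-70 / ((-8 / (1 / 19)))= 35 / 76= 0.46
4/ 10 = 2/ 5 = 0.40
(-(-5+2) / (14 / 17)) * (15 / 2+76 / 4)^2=143259 / 56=2558.20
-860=-860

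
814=814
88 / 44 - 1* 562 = -560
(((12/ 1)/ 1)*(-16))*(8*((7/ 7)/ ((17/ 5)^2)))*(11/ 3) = -140800/ 289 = -487.20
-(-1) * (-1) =-1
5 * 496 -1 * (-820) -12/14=23094/7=3299.14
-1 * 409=-409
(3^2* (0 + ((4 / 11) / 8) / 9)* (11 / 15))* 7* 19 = 133 / 30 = 4.43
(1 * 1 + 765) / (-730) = -1.05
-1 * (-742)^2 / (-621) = 550564 / 621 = 886.58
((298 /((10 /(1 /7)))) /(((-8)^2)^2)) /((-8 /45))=-1341 /229376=-0.01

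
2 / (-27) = -2 / 27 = -0.07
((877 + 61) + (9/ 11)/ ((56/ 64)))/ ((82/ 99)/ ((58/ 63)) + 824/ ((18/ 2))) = 18869778/ 1858073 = 10.16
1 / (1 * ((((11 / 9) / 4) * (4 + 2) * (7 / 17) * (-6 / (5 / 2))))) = -85 / 154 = -0.55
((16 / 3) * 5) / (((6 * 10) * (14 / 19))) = 38 / 63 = 0.60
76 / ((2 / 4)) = 152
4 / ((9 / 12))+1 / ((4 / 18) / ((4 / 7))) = 166 / 21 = 7.90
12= 12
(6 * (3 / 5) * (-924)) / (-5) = 16632 / 25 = 665.28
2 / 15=0.13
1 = 1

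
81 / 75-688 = -17173 / 25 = -686.92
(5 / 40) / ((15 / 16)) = 2 / 15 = 0.13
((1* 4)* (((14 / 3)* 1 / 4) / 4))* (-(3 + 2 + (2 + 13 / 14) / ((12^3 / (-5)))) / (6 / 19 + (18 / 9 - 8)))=2294345 / 2239488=1.02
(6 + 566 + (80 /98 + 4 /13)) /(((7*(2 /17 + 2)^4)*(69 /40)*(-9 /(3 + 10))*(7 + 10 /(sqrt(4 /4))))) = -1121023775 /5590050732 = -0.20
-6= -6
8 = 8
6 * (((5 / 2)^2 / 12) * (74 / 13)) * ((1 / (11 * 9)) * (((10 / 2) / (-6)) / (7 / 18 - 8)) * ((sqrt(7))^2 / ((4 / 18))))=0.62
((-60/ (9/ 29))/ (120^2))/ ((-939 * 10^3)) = 29/ 2028240000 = 0.00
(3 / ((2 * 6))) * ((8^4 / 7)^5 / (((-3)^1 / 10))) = -2882303761517117440 / 50421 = -57164748051746.64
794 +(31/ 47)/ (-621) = 23174447/ 29187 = 794.00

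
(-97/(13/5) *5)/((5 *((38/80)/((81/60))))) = -106.03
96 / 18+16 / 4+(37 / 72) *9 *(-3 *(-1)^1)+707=17525 / 24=730.21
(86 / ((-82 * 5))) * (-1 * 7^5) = 722701 / 205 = 3525.37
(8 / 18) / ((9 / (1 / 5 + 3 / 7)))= 88 / 2835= 0.03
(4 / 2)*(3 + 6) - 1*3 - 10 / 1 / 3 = 35 / 3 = 11.67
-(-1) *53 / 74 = 53 / 74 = 0.72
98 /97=1.01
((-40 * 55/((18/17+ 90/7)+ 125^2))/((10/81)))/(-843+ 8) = 424116/310792177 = 0.00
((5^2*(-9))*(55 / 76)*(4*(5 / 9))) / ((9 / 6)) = -241.23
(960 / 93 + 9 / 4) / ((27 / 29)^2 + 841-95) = 1311119 / 77886260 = 0.02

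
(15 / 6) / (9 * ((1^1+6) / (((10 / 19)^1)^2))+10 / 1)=250 / 23743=0.01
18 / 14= 9 / 7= 1.29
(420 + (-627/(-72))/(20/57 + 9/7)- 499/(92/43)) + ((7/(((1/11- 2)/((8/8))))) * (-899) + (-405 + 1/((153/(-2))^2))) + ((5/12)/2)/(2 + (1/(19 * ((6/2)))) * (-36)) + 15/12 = 225589166289613/73128592368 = 3084.83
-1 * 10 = -10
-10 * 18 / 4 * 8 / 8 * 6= -270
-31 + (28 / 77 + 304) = 3007 / 11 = 273.36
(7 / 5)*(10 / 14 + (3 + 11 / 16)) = 6.16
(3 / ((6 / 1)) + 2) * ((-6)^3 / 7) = -540 / 7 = -77.14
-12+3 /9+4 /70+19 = 776 /105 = 7.39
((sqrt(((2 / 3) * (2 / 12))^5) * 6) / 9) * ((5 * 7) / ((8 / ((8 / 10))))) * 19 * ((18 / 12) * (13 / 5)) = 1729 / 2430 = 0.71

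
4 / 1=4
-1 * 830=-830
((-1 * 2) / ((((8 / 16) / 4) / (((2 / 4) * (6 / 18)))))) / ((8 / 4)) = -4 / 3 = -1.33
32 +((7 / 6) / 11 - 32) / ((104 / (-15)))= 83741 / 2288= 36.60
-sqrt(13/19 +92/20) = -sqrt(47690)/95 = -2.30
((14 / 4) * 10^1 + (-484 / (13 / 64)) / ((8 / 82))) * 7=-2219343 / 13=-170718.69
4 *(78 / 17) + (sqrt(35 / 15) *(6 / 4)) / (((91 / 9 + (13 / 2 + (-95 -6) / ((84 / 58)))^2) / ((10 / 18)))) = 245 *sqrt(21) / 3536086 + 312 / 17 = 18.35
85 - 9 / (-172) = 85.05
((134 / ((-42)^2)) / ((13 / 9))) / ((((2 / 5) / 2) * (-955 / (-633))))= 42411 / 243334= 0.17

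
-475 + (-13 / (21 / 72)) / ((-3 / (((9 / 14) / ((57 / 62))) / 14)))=-3090739 / 6517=-474.26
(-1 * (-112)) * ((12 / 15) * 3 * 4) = 5376 / 5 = 1075.20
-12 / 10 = -6 / 5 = -1.20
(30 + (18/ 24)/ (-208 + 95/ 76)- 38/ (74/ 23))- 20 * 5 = -2503440/ 30599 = -81.81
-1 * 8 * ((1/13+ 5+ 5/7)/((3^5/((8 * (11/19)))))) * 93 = -11501248/140049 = -82.12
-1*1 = -1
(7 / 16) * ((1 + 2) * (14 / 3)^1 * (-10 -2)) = -73.50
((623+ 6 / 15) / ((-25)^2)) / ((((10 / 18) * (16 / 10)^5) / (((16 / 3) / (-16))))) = -0.06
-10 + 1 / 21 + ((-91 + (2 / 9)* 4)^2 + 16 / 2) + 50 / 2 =8143.06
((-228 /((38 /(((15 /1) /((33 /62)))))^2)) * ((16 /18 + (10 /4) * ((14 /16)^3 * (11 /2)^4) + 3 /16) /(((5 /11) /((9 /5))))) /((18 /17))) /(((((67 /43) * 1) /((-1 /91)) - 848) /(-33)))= -158863109604505 /6624534528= -23981.02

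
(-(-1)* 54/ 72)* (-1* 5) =-15/ 4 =-3.75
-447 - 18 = -465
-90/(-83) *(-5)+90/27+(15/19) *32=23.17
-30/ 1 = -30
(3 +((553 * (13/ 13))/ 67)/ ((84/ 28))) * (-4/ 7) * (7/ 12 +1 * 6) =-91324/ 4221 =-21.64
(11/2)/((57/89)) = 979/114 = 8.59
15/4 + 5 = 35/4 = 8.75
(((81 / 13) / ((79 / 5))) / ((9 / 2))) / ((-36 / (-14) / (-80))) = -2.73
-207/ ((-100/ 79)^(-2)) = -331.68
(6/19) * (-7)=-42/19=-2.21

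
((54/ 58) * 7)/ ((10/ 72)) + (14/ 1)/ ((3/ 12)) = 14924/ 145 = 102.92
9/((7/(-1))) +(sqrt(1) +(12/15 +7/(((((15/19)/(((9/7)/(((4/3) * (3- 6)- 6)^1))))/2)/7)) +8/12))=-7759/525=-14.78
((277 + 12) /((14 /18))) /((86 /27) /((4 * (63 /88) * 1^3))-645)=-632043 /1095253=-0.58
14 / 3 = 4.67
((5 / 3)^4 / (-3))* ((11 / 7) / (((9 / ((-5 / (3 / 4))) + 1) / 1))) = 137500 / 11907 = 11.55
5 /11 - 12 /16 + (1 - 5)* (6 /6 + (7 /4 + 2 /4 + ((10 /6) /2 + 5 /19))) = -17.68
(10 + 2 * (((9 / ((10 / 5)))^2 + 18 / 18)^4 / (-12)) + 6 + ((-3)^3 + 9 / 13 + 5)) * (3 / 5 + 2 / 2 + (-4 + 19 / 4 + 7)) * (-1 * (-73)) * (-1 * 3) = 9265126301959 / 133120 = 69599806.96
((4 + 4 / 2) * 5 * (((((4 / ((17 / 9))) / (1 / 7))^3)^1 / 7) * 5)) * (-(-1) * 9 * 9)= 27776649600 / 4913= 5653704.38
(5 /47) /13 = 5 /611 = 0.01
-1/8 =-0.12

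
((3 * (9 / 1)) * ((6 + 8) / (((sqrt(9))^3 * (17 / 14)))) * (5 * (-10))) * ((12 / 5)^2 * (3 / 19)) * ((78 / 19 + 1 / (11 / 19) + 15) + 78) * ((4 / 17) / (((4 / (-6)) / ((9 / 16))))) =10287.08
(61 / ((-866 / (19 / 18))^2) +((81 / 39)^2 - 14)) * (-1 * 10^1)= 1988819706895 / 20532295368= 96.86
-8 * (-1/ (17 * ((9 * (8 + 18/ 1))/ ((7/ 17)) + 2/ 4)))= 112/ 135371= 0.00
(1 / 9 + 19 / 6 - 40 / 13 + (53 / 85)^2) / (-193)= -996881 / 326295450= -0.00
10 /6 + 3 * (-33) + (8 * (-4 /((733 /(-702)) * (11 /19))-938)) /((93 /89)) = -1806640860 /249953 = -7227.92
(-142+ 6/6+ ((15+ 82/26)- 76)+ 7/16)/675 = -41269/140400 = -0.29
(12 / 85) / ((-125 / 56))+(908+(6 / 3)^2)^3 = 8059599359328 / 10625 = 758550527.94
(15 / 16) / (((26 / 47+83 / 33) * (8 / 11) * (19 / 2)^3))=255915 / 522271696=0.00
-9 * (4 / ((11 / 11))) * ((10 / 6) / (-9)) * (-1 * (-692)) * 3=13840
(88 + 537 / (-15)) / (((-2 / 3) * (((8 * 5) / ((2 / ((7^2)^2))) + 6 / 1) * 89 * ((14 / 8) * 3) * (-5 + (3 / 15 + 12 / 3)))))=261 / 59840396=0.00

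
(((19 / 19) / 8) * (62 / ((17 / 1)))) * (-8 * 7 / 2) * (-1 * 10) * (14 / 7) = 255.29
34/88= 17/44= 0.39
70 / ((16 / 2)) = 35 / 4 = 8.75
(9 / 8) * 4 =9 / 2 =4.50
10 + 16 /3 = 46 /3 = 15.33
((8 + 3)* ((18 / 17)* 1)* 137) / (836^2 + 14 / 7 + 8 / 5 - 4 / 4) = 15070 / 6600709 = 0.00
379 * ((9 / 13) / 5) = 3411 / 65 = 52.48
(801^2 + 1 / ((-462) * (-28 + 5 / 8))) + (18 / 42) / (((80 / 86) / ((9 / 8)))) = 10386553348307 / 16188480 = 641601.52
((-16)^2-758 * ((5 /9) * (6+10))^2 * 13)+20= -63043244 /81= -778311.65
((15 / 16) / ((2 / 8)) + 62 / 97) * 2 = 1703 / 194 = 8.78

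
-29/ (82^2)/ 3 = -29/ 20172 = -0.00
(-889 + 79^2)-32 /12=16048 /3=5349.33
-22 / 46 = -11 / 23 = -0.48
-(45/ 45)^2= -1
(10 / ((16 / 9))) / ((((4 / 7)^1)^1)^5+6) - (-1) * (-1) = -58613 / 814928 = -0.07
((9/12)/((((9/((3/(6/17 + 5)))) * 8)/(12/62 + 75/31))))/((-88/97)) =-133569/7943936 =-0.02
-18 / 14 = -9 / 7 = -1.29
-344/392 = -43/49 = -0.88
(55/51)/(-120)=-11/1224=-0.01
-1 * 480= -480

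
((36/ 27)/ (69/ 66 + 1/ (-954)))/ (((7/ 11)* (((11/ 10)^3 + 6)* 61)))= 1923900/ 428856169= 0.00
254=254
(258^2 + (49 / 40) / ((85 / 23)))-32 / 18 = 2036814143 / 30600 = 66562.55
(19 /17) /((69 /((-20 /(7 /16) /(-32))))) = 190 /8211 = 0.02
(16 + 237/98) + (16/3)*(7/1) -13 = 12569/294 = 42.75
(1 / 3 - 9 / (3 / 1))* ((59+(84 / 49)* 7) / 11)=-568 / 33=-17.21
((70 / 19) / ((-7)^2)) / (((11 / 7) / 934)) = 44.69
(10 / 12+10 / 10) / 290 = 11 / 1740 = 0.01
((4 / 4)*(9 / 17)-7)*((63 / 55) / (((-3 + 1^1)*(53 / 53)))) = 63 / 17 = 3.71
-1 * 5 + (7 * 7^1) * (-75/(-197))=2690/197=13.65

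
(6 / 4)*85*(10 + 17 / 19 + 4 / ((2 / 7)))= 120615 / 38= 3174.08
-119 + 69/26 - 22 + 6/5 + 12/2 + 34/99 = -1683431/12870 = -130.80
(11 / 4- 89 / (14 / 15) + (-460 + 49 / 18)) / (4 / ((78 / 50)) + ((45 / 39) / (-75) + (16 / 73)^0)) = -9007115 / 58128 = -154.95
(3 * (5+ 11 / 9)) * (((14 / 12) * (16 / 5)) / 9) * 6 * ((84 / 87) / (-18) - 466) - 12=-152669780 / 7047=-21664.51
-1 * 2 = -2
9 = 9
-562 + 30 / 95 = -10672 / 19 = -561.68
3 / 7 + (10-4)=6.43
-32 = -32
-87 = -87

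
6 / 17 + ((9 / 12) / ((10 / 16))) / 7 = 312 / 595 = 0.52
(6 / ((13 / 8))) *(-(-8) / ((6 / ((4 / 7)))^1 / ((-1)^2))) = 256 / 91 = 2.81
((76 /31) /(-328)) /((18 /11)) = -209 /45756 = -0.00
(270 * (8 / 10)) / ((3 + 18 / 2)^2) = 1.50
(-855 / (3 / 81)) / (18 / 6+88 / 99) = -41553 / 7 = -5936.14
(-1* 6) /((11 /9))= -54 /11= -4.91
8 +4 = 12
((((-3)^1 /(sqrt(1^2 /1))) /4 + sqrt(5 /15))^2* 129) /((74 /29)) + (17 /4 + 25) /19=1053431 /22496 - 3741* sqrt(3) /148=3.05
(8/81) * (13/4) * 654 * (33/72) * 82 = 639067/81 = 7889.72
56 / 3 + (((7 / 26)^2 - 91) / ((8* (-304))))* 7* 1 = 93356599 / 4932096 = 18.93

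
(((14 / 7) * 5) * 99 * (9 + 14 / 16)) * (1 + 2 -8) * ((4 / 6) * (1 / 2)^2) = -65175 / 8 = -8146.88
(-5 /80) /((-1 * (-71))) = -1 /1136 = -0.00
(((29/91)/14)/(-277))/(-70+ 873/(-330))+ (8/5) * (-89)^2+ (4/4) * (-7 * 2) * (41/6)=266024036964496/21150059385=12577.93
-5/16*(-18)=45/8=5.62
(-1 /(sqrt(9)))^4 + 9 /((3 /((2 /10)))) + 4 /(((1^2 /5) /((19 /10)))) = 15638 /405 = 38.61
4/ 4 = 1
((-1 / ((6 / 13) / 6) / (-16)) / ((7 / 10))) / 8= 65 / 448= 0.15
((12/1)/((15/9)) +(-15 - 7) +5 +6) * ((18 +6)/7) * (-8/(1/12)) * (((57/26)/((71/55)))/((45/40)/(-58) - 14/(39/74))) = -19103496192/239084335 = -79.90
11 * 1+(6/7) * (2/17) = 1321/119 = 11.10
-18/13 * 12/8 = -27/13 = -2.08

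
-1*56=-56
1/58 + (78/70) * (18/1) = 20.07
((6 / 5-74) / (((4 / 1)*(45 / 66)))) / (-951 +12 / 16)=1144 / 40725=0.03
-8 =-8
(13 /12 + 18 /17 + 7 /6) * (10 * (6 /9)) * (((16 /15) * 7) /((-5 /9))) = -5040 /17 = -296.47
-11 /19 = -0.58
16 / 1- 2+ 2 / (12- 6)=14.33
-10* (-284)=2840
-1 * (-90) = 90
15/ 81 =5/ 27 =0.19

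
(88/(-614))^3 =-85184/28934443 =-0.00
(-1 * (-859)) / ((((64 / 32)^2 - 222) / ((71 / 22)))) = -12.72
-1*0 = 0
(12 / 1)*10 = 120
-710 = -710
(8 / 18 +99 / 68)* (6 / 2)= 1163 / 204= 5.70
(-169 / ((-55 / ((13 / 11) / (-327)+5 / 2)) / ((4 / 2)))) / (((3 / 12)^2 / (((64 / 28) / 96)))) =24280568 / 4154535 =5.84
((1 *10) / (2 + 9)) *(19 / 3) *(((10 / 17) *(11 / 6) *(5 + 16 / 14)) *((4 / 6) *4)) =326800 / 3213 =101.71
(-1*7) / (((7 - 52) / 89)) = 623 / 45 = 13.84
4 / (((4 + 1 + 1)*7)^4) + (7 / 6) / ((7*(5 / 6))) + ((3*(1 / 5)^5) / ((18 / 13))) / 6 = 243243271 / 1215506250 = 0.20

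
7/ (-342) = -7/ 342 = -0.02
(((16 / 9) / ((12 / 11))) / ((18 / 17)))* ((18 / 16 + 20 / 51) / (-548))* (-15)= 34045 / 532656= 0.06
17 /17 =1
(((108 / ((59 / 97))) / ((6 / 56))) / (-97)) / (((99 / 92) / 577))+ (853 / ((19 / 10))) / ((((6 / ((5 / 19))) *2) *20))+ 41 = -51277706551 / 5622936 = -9119.38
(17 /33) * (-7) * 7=-833 /33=-25.24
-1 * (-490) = 490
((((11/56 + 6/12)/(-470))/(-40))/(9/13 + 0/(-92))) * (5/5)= 169/3158400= 0.00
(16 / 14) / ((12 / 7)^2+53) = 56 / 2741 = 0.02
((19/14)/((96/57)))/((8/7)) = 361/512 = 0.71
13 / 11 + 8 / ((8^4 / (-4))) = 1653 / 1408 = 1.17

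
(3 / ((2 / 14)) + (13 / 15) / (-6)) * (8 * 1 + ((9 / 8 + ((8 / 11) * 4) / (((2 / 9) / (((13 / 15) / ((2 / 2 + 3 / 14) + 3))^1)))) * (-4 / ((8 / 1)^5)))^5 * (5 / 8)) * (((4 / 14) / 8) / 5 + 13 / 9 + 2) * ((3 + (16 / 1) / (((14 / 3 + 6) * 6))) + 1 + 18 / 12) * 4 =1045357031318090005376776503618169195862256332957453 / 78923474460158548090493096355785456222208000000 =13245.20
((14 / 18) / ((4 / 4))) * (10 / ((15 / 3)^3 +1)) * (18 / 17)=10 / 153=0.07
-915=-915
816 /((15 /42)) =11424 /5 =2284.80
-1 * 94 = -94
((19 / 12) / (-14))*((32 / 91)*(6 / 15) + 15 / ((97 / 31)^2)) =-136059019 / 719223960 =-0.19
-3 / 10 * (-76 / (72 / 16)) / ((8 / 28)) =266 / 15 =17.73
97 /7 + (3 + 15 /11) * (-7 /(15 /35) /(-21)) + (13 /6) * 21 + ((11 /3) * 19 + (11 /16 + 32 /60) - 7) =2340281 /18480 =126.64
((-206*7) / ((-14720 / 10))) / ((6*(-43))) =-721 / 189888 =-0.00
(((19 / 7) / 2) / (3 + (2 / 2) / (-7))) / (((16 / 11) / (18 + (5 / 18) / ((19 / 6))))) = 11341 / 1920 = 5.91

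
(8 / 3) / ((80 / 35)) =7 / 6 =1.17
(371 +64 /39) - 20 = 13753 /39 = 352.64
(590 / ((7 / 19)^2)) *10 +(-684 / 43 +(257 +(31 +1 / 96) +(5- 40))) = 8840186587 / 202272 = 43704.45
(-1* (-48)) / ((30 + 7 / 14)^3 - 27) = 384 / 226765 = 0.00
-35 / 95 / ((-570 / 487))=3409 / 10830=0.31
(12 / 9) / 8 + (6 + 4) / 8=17 / 12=1.42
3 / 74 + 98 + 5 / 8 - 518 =-124123 / 296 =-419.33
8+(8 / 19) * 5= 192 / 19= 10.11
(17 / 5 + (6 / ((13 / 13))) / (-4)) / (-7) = -19 / 70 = -0.27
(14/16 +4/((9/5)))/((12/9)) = 223/96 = 2.32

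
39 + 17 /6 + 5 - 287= -240.17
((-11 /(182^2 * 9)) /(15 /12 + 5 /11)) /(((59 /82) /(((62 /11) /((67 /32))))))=-1789568 /22095985275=-0.00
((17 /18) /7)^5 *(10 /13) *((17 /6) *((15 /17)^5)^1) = 265625 /5096958048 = 0.00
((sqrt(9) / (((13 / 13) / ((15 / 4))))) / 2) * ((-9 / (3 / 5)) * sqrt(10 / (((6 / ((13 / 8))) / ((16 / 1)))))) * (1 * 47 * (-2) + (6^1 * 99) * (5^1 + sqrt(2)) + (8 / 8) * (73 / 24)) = -5182275 * sqrt(390) / 64 - 66825 * sqrt(195) / 2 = -2065669.72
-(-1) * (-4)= -4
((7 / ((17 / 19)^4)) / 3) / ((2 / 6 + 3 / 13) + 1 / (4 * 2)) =94873688 / 17957015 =5.28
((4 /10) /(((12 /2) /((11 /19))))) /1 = 11 /285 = 0.04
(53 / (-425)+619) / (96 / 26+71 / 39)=112.26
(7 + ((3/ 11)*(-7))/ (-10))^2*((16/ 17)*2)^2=160174336/ 874225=183.22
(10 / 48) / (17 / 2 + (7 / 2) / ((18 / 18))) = 5 / 288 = 0.02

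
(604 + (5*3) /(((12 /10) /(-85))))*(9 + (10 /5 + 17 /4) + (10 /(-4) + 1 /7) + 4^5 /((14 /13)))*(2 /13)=-3535035 /52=-67981.44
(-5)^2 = 25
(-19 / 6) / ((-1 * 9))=19 / 54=0.35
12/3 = 4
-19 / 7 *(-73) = 1387 / 7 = 198.14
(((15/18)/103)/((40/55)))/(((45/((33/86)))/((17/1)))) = 2057/1275552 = 0.00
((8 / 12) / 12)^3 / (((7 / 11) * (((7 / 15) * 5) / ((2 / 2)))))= 11 / 95256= 0.00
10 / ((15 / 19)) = 38 / 3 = 12.67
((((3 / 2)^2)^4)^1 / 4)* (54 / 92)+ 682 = 32302075 / 47104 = 685.76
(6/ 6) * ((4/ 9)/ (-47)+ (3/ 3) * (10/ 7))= 4202/ 2961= 1.42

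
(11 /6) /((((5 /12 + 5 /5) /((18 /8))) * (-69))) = -33 /782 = -0.04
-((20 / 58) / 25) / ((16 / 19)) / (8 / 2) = -19 / 4640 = -0.00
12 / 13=0.92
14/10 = 7/5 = 1.40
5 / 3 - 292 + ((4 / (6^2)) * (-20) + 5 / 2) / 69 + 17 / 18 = -179708 / 621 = -289.38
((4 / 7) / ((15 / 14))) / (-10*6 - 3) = -8 / 945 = -0.01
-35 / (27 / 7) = -245 / 27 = -9.07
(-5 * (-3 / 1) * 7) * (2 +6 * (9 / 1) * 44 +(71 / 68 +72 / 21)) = 17010855 / 68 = 250159.63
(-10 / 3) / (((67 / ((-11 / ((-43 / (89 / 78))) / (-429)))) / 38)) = 16910 / 13146003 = 0.00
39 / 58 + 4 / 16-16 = -1749 / 116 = -15.08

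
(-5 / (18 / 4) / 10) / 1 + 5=44 / 9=4.89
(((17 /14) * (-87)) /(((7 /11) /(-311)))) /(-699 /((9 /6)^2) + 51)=-198.83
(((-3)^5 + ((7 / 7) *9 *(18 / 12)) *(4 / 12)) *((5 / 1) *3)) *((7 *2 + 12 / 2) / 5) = -14310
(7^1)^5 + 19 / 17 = 285738 / 17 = 16808.12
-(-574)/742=41/53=0.77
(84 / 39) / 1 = 28 / 13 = 2.15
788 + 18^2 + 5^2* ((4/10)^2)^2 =27816/25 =1112.64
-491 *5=-2455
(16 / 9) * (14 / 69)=0.36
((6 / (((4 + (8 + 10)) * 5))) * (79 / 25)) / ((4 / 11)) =237 / 500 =0.47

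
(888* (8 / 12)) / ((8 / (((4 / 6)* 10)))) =1480 / 3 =493.33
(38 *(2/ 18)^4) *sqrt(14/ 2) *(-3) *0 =0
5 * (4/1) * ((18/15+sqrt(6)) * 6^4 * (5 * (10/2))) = 777600+648000 * sqrt(6) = 2364869.35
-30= -30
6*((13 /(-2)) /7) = -39 /7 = -5.57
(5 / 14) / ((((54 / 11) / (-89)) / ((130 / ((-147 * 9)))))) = 318175 / 500094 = 0.64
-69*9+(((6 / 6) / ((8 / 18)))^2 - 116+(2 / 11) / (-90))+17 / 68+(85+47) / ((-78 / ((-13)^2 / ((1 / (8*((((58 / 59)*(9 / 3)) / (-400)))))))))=-1670106307 / 2336400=-714.82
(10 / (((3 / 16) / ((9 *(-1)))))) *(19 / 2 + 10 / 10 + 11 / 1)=-10320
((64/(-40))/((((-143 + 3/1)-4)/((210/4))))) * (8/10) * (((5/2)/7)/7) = 1/42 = 0.02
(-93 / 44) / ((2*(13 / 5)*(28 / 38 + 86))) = -8835 / 1885312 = -0.00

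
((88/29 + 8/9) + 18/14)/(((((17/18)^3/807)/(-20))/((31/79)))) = -3085604785440/78789781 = -39162.50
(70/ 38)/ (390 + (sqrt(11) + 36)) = 2982/ 689567 - 7 * sqrt(11)/ 689567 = 0.00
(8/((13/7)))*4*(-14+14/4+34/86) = -97328/559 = -174.11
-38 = -38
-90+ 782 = 692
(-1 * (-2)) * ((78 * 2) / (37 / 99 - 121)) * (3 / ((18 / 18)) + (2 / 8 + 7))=-158301 / 5971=-26.51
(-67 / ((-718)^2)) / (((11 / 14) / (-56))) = 13132 / 1417691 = 0.01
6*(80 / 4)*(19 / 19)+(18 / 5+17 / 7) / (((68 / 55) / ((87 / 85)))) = 5057127 / 40460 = 124.99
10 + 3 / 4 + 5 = 63 / 4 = 15.75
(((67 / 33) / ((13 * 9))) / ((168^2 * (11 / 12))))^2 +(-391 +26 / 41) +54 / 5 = -776426956549162102859 / 2045565872339109120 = -379.57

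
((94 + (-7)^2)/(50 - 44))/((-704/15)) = -0.51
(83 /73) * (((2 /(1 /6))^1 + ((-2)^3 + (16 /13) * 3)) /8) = 2075 /1898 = 1.09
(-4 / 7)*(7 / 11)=-4 / 11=-0.36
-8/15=-0.53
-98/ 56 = -7/ 4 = -1.75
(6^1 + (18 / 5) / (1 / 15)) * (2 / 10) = 12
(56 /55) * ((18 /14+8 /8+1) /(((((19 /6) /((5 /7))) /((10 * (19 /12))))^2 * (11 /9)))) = 207000 /5929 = 34.91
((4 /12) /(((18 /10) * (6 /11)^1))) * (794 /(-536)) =-21835 /43416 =-0.50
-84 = -84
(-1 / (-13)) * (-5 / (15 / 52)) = -4 / 3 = -1.33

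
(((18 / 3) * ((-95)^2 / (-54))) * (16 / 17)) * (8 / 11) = -1155200 / 1683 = -686.39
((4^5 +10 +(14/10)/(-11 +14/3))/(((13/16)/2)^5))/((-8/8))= -3295347212288/35272835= -93424.51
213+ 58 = 271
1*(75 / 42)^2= 3.19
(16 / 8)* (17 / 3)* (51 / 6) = 96.33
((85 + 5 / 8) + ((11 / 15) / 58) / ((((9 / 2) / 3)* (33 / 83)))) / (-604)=-2682439 / 18917280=-0.14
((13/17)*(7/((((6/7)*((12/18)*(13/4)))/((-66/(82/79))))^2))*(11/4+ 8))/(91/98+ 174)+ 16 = 9250627525/23033062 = 401.62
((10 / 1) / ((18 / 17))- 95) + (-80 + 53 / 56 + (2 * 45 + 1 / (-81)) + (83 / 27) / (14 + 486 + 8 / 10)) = -13242058 / 177471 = -74.62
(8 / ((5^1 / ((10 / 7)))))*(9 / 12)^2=9 / 7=1.29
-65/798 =-0.08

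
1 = 1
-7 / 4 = -1.75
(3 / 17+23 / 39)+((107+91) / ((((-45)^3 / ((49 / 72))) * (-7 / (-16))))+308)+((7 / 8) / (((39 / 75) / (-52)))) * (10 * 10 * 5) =-874846784818 / 20138625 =-43441.24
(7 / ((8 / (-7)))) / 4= -49 / 32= -1.53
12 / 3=4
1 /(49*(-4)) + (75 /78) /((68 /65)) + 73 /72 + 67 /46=583580 /172431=3.38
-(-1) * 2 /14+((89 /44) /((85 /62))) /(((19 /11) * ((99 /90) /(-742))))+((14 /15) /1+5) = -212686876 /373065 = -570.11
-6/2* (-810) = 2430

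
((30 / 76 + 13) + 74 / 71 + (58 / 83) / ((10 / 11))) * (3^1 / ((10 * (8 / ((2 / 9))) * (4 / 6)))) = 17025327 / 89573600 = 0.19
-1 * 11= -11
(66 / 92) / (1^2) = 33 / 46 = 0.72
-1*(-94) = 94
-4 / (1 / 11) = -44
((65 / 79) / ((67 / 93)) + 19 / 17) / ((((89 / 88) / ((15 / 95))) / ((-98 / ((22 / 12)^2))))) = -17216527104 / 1673736581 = -10.29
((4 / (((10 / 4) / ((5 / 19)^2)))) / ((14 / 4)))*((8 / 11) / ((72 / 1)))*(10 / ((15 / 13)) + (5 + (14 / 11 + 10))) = 65840 / 8255709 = 0.01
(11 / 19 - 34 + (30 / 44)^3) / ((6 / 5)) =-33486775 / 1213872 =-27.59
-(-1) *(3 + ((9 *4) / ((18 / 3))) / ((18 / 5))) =14 / 3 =4.67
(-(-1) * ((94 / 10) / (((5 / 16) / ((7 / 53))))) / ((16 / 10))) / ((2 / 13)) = 4277 / 265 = 16.14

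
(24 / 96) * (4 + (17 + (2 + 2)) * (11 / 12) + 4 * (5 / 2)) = 133 / 16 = 8.31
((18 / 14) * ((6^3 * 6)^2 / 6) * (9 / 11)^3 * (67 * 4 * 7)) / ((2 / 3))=738337358592 / 1331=554723785.57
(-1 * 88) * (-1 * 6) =528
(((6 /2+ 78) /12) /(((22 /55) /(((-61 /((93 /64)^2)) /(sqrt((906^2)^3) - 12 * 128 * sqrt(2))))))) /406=-302428815840 /187312227384804494987 - 624640 * sqrt(2) /187312227384804494987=-0.00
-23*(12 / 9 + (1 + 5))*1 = -506 / 3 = -168.67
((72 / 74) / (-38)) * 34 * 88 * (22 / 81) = -131648 / 6327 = -20.81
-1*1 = -1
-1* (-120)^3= 1728000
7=7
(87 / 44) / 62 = 87 / 2728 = 0.03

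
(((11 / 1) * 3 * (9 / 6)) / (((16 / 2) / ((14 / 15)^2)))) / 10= 539 / 1000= 0.54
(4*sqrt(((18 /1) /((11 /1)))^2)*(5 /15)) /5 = 24 /55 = 0.44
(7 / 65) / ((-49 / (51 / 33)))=-17 / 5005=-0.00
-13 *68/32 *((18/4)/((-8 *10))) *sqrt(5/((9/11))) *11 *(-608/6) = -46189 *sqrt(55)/80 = -4281.83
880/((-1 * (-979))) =80/89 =0.90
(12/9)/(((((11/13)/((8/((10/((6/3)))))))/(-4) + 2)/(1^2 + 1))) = 3328/2331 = 1.43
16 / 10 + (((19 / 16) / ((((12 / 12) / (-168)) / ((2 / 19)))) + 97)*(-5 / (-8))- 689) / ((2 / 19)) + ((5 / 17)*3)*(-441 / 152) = -78750113 / 12920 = -6095.21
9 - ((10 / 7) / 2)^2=416 / 49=8.49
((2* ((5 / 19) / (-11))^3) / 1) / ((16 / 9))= -1125 / 73034632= -0.00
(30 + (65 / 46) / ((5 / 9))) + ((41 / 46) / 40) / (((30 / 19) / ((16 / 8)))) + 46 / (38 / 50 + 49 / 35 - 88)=948734467 / 29614800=32.04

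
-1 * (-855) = 855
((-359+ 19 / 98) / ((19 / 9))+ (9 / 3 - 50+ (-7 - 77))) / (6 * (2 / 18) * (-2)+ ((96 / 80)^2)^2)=-1050729375 / 2584456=-406.56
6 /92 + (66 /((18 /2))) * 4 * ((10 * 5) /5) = 40489 /138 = 293.40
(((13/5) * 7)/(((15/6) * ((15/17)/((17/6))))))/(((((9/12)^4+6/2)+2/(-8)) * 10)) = 3366272/4415625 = 0.76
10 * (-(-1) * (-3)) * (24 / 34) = -360 / 17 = -21.18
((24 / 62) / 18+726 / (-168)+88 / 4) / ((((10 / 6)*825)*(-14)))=-46091 / 50127000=-0.00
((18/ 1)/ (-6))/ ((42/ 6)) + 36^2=9069/ 7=1295.57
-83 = -83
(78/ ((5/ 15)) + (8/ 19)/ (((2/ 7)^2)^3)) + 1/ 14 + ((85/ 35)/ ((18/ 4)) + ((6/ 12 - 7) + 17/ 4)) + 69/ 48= 2757355/ 2736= 1007.81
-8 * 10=-80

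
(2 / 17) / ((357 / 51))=2 / 119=0.02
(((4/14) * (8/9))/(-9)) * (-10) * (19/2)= 1520/567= 2.68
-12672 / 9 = -1408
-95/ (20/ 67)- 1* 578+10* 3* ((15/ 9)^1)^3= -27265/ 36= -757.36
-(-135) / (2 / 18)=1215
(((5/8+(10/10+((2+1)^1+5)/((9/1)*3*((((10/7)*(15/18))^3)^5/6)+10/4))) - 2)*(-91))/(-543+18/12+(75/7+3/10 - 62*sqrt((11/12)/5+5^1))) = -799842204685065579058720881/17327414364489585761846852224+3116025895704910695602277*sqrt(4665)/17327414364489585761846852224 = -0.03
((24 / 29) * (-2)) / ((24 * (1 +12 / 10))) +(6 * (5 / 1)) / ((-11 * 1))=-80 / 29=-2.76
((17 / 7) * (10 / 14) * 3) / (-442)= -15 / 1274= -0.01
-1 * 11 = -11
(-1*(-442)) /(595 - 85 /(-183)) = 2379 /3205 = 0.74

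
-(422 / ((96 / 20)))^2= -1113025 / 144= -7729.34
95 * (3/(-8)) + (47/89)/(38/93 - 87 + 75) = -13689219/383768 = -35.67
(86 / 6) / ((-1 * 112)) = -43 / 336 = -0.13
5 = 5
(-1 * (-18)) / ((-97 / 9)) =-1.67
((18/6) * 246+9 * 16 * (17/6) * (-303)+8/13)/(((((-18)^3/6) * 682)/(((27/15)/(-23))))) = -159751/11011572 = -0.01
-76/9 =-8.44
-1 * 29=-29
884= 884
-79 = -79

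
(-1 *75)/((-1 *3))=25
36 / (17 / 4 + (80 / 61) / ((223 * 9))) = 17629488 / 2081579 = 8.47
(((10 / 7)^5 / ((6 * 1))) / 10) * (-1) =-5000 / 50421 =-0.10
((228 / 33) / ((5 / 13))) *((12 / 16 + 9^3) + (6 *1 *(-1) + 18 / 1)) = 13324.53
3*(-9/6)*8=-36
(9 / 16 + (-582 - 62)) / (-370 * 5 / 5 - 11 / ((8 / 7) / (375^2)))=2059 / 4332434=0.00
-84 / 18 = -14 / 3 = -4.67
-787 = -787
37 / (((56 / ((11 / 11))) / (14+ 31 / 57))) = 30673 / 3192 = 9.61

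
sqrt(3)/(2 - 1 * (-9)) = 0.16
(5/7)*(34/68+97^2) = 94095/14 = 6721.07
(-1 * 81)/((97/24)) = -1944/97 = -20.04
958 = 958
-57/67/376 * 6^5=-55404/3149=-17.59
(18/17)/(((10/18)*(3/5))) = 54/17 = 3.18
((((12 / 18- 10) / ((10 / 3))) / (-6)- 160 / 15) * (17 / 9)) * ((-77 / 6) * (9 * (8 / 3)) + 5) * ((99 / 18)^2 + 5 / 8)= 7209683 / 40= 180242.08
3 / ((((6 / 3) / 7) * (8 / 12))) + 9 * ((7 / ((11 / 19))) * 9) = 43785 / 44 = 995.11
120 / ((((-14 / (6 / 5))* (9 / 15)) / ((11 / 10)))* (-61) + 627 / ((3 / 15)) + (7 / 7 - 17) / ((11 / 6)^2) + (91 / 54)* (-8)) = 0.03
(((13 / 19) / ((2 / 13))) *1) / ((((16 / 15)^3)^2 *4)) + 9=9.75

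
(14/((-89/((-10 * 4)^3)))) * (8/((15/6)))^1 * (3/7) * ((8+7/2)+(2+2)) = 19046400/89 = 214004.49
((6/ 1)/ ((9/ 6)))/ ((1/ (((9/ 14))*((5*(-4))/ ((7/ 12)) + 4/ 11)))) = -47016/ 539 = -87.23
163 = 163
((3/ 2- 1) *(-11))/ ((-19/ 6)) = 33/ 19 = 1.74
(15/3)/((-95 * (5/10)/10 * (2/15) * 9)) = -50/57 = -0.88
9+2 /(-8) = 35 /4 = 8.75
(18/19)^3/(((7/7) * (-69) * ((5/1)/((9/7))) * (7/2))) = -34992/38650465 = -0.00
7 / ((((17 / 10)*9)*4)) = 35 / 306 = 0.11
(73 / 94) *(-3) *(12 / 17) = -1314 / 799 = -1.64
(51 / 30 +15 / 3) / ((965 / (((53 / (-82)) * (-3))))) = 10653 / 791300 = 0.01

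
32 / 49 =0.65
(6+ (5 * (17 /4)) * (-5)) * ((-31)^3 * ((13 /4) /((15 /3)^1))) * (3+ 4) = 1087103381 /80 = 13588792.26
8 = 8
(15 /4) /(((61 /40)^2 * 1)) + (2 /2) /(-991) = 5942279 /3687511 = 1.61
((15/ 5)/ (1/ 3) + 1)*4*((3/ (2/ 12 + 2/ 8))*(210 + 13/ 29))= 60609.10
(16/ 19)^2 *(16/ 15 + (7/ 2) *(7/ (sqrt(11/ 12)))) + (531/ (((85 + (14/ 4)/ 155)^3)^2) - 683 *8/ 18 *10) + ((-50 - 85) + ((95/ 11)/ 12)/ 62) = -47094489515677871408483623129689670039/ 14857301654225899520791404601349640 + 12544 *sqrt(33)/ 3971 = -3151.64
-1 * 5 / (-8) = 5 / 8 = 0.62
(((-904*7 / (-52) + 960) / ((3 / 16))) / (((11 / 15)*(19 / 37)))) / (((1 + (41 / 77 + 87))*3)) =291364640 / 5051397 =57.68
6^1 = 6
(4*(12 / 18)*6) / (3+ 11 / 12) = 192 / 47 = 4.09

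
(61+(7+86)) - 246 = -92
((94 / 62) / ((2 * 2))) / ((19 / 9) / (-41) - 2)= -17343 / 93868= -0.18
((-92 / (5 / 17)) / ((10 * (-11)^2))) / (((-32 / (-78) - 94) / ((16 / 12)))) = 20332 / 5520625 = 0.00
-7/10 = -0.70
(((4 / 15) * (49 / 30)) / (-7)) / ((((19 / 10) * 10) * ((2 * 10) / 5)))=-7 / 8550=-0.00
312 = 312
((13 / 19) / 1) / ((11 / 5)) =65 / 209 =0.31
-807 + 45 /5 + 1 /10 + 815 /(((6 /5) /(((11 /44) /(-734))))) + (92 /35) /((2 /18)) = -477509801 /616560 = -774.47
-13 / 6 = -2.17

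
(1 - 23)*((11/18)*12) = -484/3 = -161.33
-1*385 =-385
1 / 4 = 0.25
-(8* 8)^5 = -1073741824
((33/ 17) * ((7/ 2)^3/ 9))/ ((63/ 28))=3773/ 918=4.11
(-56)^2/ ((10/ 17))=26656/ 5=5331.20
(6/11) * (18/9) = 12/11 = 1.09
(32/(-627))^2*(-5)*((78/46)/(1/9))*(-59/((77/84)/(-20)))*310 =-876515328000/11051293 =-79313.37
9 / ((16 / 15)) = 135 / 16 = 8.44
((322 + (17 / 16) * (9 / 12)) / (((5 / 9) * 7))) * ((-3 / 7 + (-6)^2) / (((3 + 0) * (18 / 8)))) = 1714697 / 3920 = 437.42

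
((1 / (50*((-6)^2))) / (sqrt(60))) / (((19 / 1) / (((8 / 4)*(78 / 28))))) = 13*sqrt(15) / 2394000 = 0.00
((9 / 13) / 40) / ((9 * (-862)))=-1 / 448240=-0.00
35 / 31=1.13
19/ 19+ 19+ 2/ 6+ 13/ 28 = 1747/ 84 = 20.80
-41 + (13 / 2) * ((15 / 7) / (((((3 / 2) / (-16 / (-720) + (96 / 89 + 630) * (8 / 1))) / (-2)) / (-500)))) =262857807113 / 5607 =46880293.76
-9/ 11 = -0.82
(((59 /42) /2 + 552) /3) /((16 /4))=46427 /1008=46.06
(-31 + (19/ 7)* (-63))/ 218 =-101/ 109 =-0.93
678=678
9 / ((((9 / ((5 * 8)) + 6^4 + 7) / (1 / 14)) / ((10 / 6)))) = 300 / 364903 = 0.00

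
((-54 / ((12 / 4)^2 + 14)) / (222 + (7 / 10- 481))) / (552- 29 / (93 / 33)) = 1860 / 110850593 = 0.00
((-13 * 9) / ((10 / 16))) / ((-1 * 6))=156 / 5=31.20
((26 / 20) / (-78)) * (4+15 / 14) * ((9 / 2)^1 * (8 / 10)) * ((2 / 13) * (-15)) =639 / 910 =0.70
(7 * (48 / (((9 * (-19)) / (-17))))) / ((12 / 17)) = 47.32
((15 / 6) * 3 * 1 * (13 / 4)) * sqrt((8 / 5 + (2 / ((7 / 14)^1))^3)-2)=39 * sqrt(1590) / 8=194.39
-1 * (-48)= 48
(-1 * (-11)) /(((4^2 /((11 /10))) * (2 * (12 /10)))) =121 /384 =0.32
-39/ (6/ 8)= -52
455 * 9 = 4095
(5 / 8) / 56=0.01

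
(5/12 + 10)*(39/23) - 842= -75839/92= -824.34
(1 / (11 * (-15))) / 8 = -0.00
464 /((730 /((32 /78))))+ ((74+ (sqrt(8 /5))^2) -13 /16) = 17092993 /227760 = 75.05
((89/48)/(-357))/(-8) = 89/137088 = 0.00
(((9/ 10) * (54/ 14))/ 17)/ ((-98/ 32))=-1944/ 29155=-0.07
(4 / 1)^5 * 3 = 3072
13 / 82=0.16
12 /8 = 3 /2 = 1.50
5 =5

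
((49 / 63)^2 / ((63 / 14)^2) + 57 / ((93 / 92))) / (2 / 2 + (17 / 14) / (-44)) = 7068417664 / 121831209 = 58.02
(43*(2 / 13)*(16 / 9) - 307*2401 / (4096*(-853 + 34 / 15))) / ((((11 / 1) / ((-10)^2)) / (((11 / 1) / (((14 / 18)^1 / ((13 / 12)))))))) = 261485156575 / 156807168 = 1667.56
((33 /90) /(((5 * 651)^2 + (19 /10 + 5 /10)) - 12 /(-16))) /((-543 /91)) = -286 /49312288161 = -0.00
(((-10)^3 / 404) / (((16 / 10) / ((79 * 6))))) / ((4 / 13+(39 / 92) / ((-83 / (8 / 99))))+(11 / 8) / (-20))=-9704687850000 / 3156798329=-3074.22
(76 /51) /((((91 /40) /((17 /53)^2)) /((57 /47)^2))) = 55969440 /564662371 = 0.10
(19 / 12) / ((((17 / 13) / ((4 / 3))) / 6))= 494 / 51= 9.69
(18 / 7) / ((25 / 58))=1044 / 175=5.97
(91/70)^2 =169/100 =1.69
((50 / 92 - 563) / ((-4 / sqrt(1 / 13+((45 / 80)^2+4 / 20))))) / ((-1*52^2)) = -0.04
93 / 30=31 / 10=3.10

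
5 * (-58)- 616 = -906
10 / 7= 1.43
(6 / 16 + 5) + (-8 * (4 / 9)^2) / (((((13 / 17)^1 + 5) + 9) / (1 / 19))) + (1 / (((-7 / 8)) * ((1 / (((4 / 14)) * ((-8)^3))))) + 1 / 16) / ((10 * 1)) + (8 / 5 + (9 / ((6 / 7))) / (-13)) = 180209294197 / 7874114976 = 22.89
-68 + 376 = 308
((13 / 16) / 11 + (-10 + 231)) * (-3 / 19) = -116727 / 3344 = -34.91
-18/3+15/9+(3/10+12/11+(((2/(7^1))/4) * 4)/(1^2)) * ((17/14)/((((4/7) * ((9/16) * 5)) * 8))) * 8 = -53128/17325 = -3.07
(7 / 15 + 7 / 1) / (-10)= -56 / 75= -0.75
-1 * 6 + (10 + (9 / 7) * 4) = 64 / 7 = 9.14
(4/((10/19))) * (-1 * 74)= -2812/5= -562.40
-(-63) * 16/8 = 126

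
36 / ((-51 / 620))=-7440 / 17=-437.65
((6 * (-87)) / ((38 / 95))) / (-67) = 1305 / 67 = 19.48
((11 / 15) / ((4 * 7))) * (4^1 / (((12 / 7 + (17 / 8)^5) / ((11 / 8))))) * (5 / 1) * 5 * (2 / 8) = 123904 / 6199329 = 0.02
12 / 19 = 0.63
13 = 13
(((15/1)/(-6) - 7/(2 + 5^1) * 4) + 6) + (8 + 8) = 31/2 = 15.50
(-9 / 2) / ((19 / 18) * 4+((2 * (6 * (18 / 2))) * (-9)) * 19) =81 / 332348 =0.00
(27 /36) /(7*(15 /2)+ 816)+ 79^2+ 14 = 7243291 /1158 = 6255.00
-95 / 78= -1.22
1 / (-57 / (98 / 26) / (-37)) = 2.45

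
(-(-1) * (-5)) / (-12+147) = -1 / 27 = -0.04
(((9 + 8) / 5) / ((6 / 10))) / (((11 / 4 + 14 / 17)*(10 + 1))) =1156 / 8019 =0.14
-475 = -475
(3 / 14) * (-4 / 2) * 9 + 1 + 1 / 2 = -33 / 14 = -2.36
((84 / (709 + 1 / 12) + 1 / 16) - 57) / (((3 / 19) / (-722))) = 53058281489 / 204216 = 259814.52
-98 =-98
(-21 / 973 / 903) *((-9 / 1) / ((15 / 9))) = 27 / 209195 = 0.00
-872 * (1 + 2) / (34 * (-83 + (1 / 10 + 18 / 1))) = 13080 / 11033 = 1.19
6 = 6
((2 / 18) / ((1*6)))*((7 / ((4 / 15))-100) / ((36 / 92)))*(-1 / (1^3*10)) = 1357 / 3888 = 0.35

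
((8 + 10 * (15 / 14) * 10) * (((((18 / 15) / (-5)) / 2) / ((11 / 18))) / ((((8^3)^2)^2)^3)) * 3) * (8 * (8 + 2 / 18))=-264771 / 19521819243514732783049229362790400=-0.00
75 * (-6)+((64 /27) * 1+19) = -11573 /27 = -428.63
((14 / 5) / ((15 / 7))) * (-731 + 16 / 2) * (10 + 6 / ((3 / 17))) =-1039192 / 25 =-41567.68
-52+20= -32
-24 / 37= -0.65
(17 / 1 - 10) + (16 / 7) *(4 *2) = 177 / 7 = 25.29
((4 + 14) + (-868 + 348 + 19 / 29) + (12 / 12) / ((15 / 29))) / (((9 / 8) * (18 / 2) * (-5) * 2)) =868976 / 176175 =4.93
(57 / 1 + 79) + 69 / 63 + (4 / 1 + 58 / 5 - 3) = 15718 / 105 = 149.70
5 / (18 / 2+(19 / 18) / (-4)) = 0.57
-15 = -15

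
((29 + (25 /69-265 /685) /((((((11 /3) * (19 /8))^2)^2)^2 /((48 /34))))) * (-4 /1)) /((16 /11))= -79.75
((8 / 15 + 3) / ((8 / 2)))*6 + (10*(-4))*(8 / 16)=-147 / 10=-14.70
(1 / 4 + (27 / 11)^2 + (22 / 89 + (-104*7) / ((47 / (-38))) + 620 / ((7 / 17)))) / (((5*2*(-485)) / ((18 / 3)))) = -2.60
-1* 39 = -39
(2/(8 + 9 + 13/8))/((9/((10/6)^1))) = 80/4023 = 0.02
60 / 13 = 4.62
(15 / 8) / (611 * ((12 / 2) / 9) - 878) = -45 / 11296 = -0.00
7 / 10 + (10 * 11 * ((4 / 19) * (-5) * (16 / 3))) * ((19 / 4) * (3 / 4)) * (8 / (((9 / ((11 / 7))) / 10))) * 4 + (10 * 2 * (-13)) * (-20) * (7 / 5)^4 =-324272387 / 3150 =-102943.61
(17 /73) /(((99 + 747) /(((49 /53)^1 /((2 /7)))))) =0.00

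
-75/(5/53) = -795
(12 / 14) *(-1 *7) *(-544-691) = 7410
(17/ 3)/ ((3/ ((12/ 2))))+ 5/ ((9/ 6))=14.67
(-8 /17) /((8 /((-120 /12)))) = 10 /17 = 0.59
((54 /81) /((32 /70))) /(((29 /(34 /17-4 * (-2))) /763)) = 133525 /348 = 383.69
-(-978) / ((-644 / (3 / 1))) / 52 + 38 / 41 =576125 / 686504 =0.84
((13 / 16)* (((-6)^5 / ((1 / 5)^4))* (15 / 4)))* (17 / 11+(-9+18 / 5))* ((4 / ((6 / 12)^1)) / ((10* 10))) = 50228100 / 11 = 4566190.91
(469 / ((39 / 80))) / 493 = 37520 / 19227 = 1.95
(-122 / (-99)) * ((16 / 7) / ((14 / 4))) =3904 / 4851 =0.80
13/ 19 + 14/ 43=825/ 817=1.01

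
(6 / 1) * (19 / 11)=114 / 11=10.36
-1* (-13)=13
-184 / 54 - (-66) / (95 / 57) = 4886 / 135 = 36.19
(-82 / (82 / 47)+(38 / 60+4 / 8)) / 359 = -688 / 5385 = -0.13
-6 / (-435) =2 / 145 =0.01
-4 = -4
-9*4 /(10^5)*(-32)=0.01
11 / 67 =0.16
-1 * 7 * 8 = -56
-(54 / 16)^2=-729 / 64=-11.39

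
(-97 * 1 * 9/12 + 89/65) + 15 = -14659/260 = -56.38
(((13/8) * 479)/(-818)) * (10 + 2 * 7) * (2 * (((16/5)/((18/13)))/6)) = -323804/18405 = -17.59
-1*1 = -1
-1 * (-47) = 47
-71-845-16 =-932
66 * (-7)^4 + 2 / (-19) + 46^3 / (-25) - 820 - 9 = 73028141 / 475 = 153743.45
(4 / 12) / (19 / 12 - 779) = -4 / 9329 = -0.00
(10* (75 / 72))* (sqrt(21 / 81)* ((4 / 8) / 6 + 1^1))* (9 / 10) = 325* sqrt(21) / 288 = 5.17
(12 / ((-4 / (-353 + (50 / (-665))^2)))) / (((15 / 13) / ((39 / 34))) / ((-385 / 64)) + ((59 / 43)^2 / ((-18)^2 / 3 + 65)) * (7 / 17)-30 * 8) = -189366700554855681 / 42945753866006411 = -4.41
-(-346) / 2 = 173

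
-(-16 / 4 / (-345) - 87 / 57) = 9929 / 6555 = 1.51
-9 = -9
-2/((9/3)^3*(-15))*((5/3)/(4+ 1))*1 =2/1215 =0.00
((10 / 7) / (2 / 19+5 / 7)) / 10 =0.17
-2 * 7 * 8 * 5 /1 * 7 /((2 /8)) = -15680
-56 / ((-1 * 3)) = 56 / 3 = 18.67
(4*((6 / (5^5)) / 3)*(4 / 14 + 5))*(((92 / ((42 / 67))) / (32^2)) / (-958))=-0.00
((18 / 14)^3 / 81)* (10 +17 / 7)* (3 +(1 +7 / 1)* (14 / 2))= 46197 / 2401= 19.24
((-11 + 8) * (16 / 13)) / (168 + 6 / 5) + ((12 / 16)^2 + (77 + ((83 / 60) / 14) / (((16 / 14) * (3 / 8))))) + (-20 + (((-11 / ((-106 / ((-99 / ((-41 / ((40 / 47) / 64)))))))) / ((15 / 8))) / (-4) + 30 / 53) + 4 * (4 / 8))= 57678757943 / 955946160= 60.34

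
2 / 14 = 1 / 7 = 0.14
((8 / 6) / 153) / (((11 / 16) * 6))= 0.00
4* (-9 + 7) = -8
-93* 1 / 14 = -93 / 14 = -6.64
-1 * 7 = -7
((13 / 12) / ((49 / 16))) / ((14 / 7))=0.18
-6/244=-3/122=-0.02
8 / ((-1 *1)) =-8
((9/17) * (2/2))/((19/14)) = 126/323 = 0.39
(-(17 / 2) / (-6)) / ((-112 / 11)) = -187 / 1344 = -0.14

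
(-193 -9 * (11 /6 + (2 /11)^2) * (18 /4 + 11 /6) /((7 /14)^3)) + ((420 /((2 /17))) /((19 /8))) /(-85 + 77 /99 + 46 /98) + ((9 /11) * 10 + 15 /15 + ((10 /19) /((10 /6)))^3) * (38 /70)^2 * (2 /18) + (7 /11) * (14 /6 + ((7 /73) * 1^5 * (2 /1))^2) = -30224286512057347 /28507776436755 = -1060.21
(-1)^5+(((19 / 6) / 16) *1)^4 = -84804335 / 84934656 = -1.00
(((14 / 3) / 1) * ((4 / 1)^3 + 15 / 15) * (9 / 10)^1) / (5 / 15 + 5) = 819 / 16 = 51.19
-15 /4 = -3.75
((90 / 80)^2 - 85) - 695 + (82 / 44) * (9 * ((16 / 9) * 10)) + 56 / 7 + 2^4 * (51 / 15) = -1471897 / 3520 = -418.15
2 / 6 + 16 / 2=25 / 3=8.33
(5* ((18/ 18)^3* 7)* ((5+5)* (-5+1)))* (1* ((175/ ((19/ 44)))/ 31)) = -18302.21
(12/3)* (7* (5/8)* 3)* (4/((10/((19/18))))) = 133/6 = 22.17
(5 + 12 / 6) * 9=63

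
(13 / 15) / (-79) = -13 / 1185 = -0.01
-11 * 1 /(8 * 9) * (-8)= 1.22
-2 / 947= -0.00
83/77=1.08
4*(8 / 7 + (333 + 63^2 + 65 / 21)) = 361724 / 21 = 17224.95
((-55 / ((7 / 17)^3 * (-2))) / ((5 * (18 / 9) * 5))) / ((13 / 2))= 54043 / 44590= 1.21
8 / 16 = 1 / 2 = 0.50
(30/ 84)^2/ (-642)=-25/ 125832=-0.00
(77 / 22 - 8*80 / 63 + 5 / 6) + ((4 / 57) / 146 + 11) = 452204 / 87381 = 5.18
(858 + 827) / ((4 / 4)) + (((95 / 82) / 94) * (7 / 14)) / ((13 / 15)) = 1685.01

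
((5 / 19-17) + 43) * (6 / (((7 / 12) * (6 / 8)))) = 47904 / 133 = 360.18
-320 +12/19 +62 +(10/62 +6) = -147961/589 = -251.21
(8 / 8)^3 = 1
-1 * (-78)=78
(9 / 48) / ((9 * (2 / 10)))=5 / 48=0.10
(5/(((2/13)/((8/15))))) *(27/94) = 234/47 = 4.98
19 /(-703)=-1 /37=-0.03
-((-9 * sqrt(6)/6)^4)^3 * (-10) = 1937102445/32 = 60534451.41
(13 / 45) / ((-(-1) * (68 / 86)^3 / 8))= 1033591 / 221085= 4.68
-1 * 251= -251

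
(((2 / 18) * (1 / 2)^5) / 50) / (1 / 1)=1 / 14400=0.00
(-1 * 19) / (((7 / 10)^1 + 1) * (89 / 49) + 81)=-9310 / 41203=-0.23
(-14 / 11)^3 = -2744 / 1331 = -2.06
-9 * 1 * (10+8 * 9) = -738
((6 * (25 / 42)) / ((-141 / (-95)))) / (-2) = -2375 / 1974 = -1.20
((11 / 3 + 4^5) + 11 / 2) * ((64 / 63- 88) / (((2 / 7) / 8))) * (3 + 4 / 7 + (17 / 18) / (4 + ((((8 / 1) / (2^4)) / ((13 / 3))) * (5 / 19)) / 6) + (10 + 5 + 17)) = -606470462099920 / 6730857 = -90103008.00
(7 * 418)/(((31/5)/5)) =2359.68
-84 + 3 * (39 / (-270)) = -84.43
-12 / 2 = -6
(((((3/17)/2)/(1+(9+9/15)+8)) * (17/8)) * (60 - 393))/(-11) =0.31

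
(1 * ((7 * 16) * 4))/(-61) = -448/61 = -7.34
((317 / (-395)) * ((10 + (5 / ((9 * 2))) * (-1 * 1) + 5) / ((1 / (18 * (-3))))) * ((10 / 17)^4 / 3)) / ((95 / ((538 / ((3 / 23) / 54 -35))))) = -4.12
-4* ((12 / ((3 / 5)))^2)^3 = -256000000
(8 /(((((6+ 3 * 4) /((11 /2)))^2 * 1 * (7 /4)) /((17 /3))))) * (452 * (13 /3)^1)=24173864 /5103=4737.19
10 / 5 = 2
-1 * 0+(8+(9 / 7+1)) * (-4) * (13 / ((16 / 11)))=-2574 / 7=-367.71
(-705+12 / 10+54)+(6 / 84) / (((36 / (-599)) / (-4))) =-406379 / 630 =-645.05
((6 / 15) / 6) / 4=1 / 60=0.02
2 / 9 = 0.22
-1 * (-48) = 48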